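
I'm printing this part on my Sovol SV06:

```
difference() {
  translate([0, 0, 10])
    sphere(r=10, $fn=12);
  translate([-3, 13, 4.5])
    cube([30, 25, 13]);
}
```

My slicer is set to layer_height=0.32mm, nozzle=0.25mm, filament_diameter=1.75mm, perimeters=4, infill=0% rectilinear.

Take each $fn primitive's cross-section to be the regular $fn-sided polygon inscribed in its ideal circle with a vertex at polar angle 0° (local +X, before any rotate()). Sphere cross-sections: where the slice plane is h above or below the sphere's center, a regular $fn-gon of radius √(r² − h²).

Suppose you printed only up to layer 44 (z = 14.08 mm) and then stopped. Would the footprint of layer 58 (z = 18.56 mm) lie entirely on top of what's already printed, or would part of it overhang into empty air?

Compare the two slices. At z = 14.08: the r=10 sphere contributes a regular 12-gon of circumradius √(10²−4.08²) = 9.130 (area = (12/2)·9.130²·sin(360°/12) = 250.06 mm²); the cube at (-3, 13) (footprint 30×25) is included at this height (area 750.00 mm²); Taking the first minus the rest: starting from the r=10 sphere (250.06 mm²), the 30×25 cube at (-3, 13) misses the remaining region (no effect) — area = 250.06 mm². At z = 18.56: the sphere: section is a regular 12-gon, circumradius = √(r²−h²) = √(10²−8.56²) = 5.170 (area = (12/2)·5.170²·sin(360°/12) = 80.18 mm²); the cube at (-3, 13) is not intersected at this z (z outside [4.5, 17.5]); Taking the first minus the rest: none of the subtracted shapes is present at this height, so the r=10 sphere is unchanged — area = 80.18 mm². Checking containment: the cross-section at z = 18.56 is a subset of the cross-section at z = 14.08.

entirely on top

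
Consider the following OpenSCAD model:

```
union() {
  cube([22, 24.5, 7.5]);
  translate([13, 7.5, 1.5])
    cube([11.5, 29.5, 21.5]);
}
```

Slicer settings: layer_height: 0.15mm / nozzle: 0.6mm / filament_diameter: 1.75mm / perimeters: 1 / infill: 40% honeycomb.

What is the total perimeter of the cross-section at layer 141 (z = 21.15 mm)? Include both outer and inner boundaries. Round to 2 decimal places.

82.00 mm

At z = 21.15 mm: the cube is not intersected at this z (z outside [0, 7.5]); the cube at (13, 7.5) (footprint 11.5×29.5) is included at this height (perimeter 82.00 mm); Merging all regions: only the 11.5×29.5 cube at (13, 7.5) is present, so the union is just that shape — boundary = 82.00 mm. Overall, the cross-section is a single solid region. Total boundary length (outer) = 82.00 mm.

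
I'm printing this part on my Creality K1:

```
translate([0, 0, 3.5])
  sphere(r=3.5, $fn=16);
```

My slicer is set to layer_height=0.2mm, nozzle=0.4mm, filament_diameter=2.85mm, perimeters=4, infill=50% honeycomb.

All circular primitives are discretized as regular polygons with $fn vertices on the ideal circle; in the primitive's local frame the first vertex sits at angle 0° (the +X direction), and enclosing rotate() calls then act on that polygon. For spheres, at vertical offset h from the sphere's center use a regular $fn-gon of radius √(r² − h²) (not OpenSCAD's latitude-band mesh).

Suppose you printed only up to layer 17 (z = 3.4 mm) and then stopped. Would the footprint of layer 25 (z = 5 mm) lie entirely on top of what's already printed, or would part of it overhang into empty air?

Compare the two slices. At z = 3.4: the r=3.5 sphere contributes a regular 16-gon of circumradius √(3.5²−0.1²) = 3.499 (area = (16/2)·3.499²·sin(360°/16) = 37.47 mm²). At z = 5: the sphere: section is a regular 16-gon, circumradius = √(r²−h²) = √(3.5²−1.5²) = 3.162 (area = (16/2)·3.162²·sin(360°/16) = 30.61 mm²). Checking containment: the cross-section at z = 5 is a subset of the cross-section at z = 3.4.

entirely on top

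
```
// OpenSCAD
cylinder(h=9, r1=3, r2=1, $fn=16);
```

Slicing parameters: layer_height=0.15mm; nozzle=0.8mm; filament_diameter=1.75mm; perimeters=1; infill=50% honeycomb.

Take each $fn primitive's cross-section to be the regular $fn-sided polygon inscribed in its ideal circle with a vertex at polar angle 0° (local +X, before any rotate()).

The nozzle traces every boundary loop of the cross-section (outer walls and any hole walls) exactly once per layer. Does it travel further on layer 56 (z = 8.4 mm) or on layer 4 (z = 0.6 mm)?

Layer 56 (z = 8.4): the cone: at t=0.933 of its height the radius interpolates to r₁+(r₂−r₁)t = 1.133, giving a regular 16-gon of that circumradius (perimeter = 2·16·1.133·sin(180°/16) = 7.08 mm). So its perimeter = 7.08 mm. Layer 4 (z = 0.6): the cone: at t=0.067 of its height the radius interpolates to r₁+(r₂−r₁)t = 2.867, giving a regular 16-gon of that circumradius (perimeter = 2·16·2.867·sin(180°/16) = 17.90 mm). So its perimeter = 17.90 mm. Layer 4 is larger (17.90 vs 7.08 mm).

layer 4 (z = 0.6 mm)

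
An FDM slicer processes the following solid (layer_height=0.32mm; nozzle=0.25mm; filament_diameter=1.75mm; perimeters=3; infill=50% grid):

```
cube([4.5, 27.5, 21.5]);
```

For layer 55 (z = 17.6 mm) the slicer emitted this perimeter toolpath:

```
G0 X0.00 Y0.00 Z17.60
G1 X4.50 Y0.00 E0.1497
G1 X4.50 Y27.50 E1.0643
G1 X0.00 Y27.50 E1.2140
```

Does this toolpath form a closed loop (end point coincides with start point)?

Start point (G0): (0.00, 0.00). End point (last G1): the path does not return to the start — open.

no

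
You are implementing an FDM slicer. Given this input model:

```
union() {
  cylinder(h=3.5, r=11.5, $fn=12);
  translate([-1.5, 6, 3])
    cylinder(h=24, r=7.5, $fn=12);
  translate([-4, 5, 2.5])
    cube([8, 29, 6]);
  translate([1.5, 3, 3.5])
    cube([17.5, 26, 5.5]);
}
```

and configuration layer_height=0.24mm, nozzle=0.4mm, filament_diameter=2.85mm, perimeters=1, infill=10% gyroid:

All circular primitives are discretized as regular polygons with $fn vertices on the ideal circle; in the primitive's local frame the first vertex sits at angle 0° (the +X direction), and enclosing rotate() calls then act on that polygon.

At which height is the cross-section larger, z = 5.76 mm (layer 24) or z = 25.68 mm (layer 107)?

Layer 24 (z = 5.76): the cylinder does not reach this height (z outside [0, 3.5]); the r=7.5 cylinder at (-1.5, 6) gives a regular 12-gon of circumradius 7.5 (constant along its height) (area = (12/2)·7.500²·sin(360°/12) = 168.75 mm²); the cube at (-4, 5) (footprint 8×29) is included at this height (area 232.00 mm²); the cube at (1.5, 3) is present — its section is the full 17.5×26 rectangle (area 455.00 mm²); Combining (union): the regions partially overlap — summed areas 855.75 mm² minus the doubly-counted overlap 137.89 mm² gives 717.86 mm² — area = 717.86 mm². So its area = 717.86 mm². Layer 107 (z = 25.68): the cylinder does not reach this height (z outside [0, 3.5]); the cylinder at (-1.5, 6): section is a regular 12-gon, circumradius r=7.5 (area = (12/2)·7.500²·sin(360°/12) = 168.75 mm²); the cube at (-4, 5) does not reach this height (z outside [2.5, 8.5]); the cube at (1.5, 3) is absent (z outside [3.5, 9]); Combining (union): only the r=7.5 cylinder at (-1.5, 6) is present, so the union is just that shape — area = 168.75 mm². So its area = 168.75 mm². Layer 24 is larger (717.86 vs 168.75 mm²).

layer 24 (z = 5.76 mm)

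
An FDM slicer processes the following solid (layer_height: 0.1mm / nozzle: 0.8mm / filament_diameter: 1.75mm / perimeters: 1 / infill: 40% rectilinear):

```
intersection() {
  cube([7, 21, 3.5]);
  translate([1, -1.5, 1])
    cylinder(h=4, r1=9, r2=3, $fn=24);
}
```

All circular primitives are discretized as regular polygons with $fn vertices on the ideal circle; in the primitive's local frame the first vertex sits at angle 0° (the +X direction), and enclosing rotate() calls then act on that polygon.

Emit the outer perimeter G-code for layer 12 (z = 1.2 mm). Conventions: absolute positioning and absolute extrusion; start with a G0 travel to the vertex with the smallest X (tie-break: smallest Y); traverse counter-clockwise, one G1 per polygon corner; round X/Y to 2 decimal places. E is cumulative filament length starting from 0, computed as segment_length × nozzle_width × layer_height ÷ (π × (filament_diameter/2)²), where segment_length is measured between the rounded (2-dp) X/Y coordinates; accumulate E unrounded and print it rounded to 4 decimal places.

G0 X0.00 Y0.00 Z1.20
G1 X7.00 Y0.00 E0.2328
G1 X7.00 Y4.77 E0.3915
G1 X5.35 Y6.03 E0.4605
G1 X3.25 Y6.90 E0.5361
G1 X1.00 Y7.20 E0.6116
G1 X0.00 Y7.07 E0.6452
G1 X0.00 Y0.00 E0.8803

At z = 1.2 mm: the cube is present — its section is the full 7×21 rectangle; the cone at (1, -1.5) contributes a regular 24-gon of circumradius 8.700 (interpolated between r1=9 and r2=3 at t=0.050); Taking the intersection: the cone at (1, -1.5) partially overlaps the 7×21 cube; clipping to the common part keeps 45.50 mm² — 1 connected region. The outline is a single polygon with 7 vertices. Extrusion per mm of travel: 0.8 × 0.1 / (π × 0.875²) = 0.033260. Accumulating E over each segment gives final E = 0.8803.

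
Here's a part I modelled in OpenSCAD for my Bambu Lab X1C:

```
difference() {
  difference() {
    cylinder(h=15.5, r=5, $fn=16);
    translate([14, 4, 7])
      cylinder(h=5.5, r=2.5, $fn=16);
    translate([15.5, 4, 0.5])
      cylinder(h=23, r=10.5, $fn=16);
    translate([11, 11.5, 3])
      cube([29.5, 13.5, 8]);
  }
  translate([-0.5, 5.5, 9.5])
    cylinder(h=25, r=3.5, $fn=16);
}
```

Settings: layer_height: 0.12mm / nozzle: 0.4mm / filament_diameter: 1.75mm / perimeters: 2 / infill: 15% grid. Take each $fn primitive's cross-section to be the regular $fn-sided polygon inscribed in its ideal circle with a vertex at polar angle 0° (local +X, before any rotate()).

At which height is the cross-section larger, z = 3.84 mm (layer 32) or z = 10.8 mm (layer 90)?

Layer 32 (z = 3.84): the r=5 cylinder contributes a regular 16-gon of circumradius 5 (area = (16/2)·5.000²·sin(360°/16) = 76.54 mm²); the cylinder at (14, 4) does not reach this height (z outside [7, 12.5]); the cylinder at (15.5, 4): section is a regular 16-gon, circumradius r=10.5 (area = (16/2)·10.500²·sin(360°/16) = 337.53 mm²); the cube at (11, 11.5) is present — its section is the full 29.5×13.5 rectangle (area 398.25 mm²); Taking the first minus the rest: starting from the r=5 cylinder (76.54 mm²), the r=10.5 cylinder at (15.5, 4) misses the remaining region (no effect); the 29.5×13.5 cube at (11, 11.5) misses the remaining region (no effect) — area = 76.54 mm²; the cylinder at (-0.5, 5.5) is absent (z outside [9.5, 34.5]); After the difference (first − rest): none of the subtracted shapes is present at this height, so the result so far is unchanged — area = 76.54 mm². So its area = 76.54 mm². Layer 90 (z = 10.8): the cylinder: section is a regular 16-gon, circumradius r=5 (area = (16/2)·5.000²·sin(360°/16) = 76.54 mm²); the cylinder at (14, 4): section is a regular 16-gon, circumradius r=2.5 (area = (16/2)·2.500²·sin(360°/16) = 19.13 mm²); the r=10.5 cylinder at (15.5, 4) gives a regular 16-gon of circumradius 10.5 (constant along its height) (area = (16/2)·10.500²·sin(360°/16) = 337.53 mm²); the cube at (11, 11.5) is present — its section is the full 29.5×13.5 rectangle (area 398.25 mm²); Taking the first minus the rest: starting from the r=5 cylinder (76.54 mm²), the r=2.5 cylinder at (14, 4) misses the remaining region (no effect); the r=10.5 cylinder at (15.5, 4) misses the remaining region (no effect); the 29.5×13.5 cube at (11, 11.5) misses the remaining region (no effect) — area = 76.54 mm²; the cylinder at (-0.5, 5.5): section is a regular 16-gon, circumradius r=3.5 (area = (16/2)·3.500²·sin(360°/16) = 37.50 mm²); After the difference (first − rest): starting from that combined region (76.54 mm²), the r=3.5 cylinder at (-0.5, 5.5) partially overlaps it — only the 12.23 mm² overlap (of its 37.50 mm²) is removed, clipping the outline — area = 64.31 mm². So its area = 64.31 mm². Layer 32 is larger (76.54 vs 64.31 mm²).

layer 32 (z = 3.84 mm)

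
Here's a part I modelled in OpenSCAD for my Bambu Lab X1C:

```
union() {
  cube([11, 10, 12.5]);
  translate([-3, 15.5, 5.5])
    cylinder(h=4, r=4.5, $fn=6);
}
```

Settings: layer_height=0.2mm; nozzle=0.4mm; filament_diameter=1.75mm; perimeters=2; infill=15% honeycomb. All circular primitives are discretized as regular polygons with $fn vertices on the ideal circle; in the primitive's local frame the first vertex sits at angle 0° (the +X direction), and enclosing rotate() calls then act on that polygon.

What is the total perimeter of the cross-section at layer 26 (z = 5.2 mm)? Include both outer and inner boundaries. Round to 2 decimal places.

42.00 mm

At z = 5.2 mm: the cube (footprint 11×10) is included at this height (perimeter 42.00 mm); the cylinder at (-3, 15.5) is absent (z outside [5.5, 9.5]); Combining (union): only the 11×10 cube is present, so the union is just that shape — boundary = 42.00 mm. Overall, the cross-section is a single solid region. Total boundary length (outer) = 42.00 mm.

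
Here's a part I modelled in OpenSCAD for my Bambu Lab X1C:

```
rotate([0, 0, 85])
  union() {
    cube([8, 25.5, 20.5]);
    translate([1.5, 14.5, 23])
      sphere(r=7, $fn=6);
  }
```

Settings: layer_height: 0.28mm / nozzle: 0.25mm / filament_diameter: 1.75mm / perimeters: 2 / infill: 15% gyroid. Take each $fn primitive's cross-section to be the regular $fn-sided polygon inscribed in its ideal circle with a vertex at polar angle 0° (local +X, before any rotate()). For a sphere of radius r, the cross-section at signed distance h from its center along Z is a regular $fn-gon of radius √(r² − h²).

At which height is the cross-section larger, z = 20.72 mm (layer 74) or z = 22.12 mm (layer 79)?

layer 79 (z = 22.12 mm)

Layer 74 (z = 20.72): the cube is absent (z outside [0, 20.5]); the sphere at (1.5, 14.5): section is a regular 6-gon, circumradius = √(r²−h²) = √(7²−2.28²) = 6.618 (area = (6/2)·6.618²·sin(360°/6) = 113.80 mm²); Combining (union): only the r=7 sphere at (1.5, 14.5) is present, so the union is just that shape — area = 113.80 mm²; (rotated 85° about Z; rotation is an isometry so areas/perimeters/island counts are preserved). So its area = 113.80 mm². Layer 79 (z = 22.12): the cube does not reach this height (z outside [0, 20.5]); the r=7 sphere at (1.5, 14.5) slices to a regular 6-gon of circumradius 6.944 (√(r²−h²) with h=0.88 from center) (area = (6/2)·6.944²·sin(360°/6) = 125.29 mm²); Merging all regions: only the r=7 sphere at (1.5, 14.5) is present, so the union is just that shape — area = 125.29 mm²; (rotated 85° about Z; rotation is an isometry so areas/perimeters/island counts are preserved). So its area = 125.29 mm². Layer 79 is larger (125.29 vs 113.80 mm²).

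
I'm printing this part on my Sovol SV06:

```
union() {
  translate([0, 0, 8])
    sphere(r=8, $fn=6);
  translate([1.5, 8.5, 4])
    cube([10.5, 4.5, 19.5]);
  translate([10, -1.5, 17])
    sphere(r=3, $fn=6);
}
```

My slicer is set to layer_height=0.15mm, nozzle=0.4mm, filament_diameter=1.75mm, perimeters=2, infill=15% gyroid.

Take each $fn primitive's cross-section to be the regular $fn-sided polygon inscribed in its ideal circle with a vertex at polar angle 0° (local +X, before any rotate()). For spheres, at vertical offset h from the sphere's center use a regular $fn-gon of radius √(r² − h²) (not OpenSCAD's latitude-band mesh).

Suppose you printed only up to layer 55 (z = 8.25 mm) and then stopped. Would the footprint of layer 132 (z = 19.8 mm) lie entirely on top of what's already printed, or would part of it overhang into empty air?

part overhangs

Compare the two slices. At z = 8.25: the sphere: section is a regular 6-gon, circumradius = √(r²−h²) = √(8²−0.25²) = 7.996 (area = (6/2)·7.996²·sin(360°/6) = 166.11 mm²); the cube at (1.5, 8.5) is present — its section is the full 10.5×4.5 rectangle (area 47.25 mm²); the sphere at (10, -1.5) is absent (|z−center|=8.750 > r=3); Taking the union: the 2 present regions are separate (no shared area or edge), so areas and boundary lengths simply add and each stays a separate island — area = 213.36 mm². At z = 19.8: the sphere is absent (|z−center|=11.800 > r=8); the cube at (1.5, 8.5) is present — its section is the full 10.5×4.5 rectangle (area 47.25 mm²); the sphere at (10, -1.5): section is a regular 6-gon, circumradius = √(r²−h²) = √(3²−2.8²) = 1.077 (area = (6/2)·1.077²·sin(360°/6) = 3.01 mm²); Combining (union): the 2 present regions are separate (no shared area or edge), so areas and boundary lengths simply add and each stays a separate island — area = 50.26 mm². Checking containment: at z = 19.8 the cross-section extends beyond the z = 8.25 cross-section by about 3.01 mm².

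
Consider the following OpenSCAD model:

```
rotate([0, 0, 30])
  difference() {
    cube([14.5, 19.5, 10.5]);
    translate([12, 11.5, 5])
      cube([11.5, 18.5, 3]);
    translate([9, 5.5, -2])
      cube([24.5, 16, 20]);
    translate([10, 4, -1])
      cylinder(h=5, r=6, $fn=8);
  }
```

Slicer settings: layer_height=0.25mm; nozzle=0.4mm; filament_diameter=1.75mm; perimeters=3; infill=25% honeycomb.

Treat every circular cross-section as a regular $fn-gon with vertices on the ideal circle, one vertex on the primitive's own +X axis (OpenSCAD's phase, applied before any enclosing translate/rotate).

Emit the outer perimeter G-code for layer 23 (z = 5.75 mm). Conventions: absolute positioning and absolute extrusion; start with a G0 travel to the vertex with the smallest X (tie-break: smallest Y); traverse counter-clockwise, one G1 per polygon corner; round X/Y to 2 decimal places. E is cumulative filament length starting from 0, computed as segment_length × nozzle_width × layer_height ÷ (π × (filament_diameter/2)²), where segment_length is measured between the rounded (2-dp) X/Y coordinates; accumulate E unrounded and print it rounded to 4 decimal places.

At z = 5.75 mm: the 14.5×19.5 cube contributes its full rectangle; the cube at (12, 11.5) is present — its section is the full 11.5×18.5 rectangle; the 24.5×16 cube at (9, 5.5) contributes its full rectangle; the cylinder at (10, 4) is not intersected at this z (z outside [-1, 4]); Taking the first minus the rest: starting from the 14.5×19.5 cube, the 11.5×18.5 cube at (12, 11.5) partially overlaps it — only the 20.00 mm² overlap (of its 212.75 mm²) is removed, clipping the outline; the 24.5×16 cube at (9, 5.5) partially overlaps it — only the 57.00 mm² overlap (of its 392.00 mm²) is removed, clipping the outline — 1 connected region; (whole slice rotated 30° about Z — lengths, areas and connectivity unchanged). The outline is a single polygon with 6 vertices. Extrusion per mm of travel: 0.4 × 0.25 / (π × 0.875²) = 0.041575. Accumulating E over each segment gives final E = 2.8275.

G0 X-9.75 Y16.89 Z5.75
G1 X0.00 Y0.00 E0.8108
G1 X12.56 Y7.25 E1.4137
G1 X9.81 Y12.01 E1.6423
G1 X5.04 Y9.26 E1.8712
G1 X-1.96 Y21.39 E2.4535
G1 X-9.75 Y16.89 E2.8275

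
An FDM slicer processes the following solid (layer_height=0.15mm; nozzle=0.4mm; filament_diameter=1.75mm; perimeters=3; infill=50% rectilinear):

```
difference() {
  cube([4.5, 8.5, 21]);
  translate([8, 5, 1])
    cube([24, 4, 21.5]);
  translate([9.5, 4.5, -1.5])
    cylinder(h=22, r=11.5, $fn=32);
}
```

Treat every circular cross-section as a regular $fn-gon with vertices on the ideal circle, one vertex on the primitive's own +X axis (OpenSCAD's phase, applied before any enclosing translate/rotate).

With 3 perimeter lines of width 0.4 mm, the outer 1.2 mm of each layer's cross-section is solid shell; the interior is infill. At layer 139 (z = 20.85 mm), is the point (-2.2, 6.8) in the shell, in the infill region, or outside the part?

At z = 20.85 mm: the 4.5×8.5 cube contributes its full rectangle; the cube at (8, 5) is present — its section is the full 24×4 rectangle; the cylinder at (9.5, 4.5) does not reach this height (z outside [-1.5, 20.5]); Taking the first minus the rest: starting from the 4.5×8.5 cube, the 24×4 cube at (8, 5) misses the remaining region (no effect) — 1 connected region. Overall, the cross-section is a single solid region. The nearest boundary edge runs (0.00, 0.00)→(0.00, 8.50); distance from the point to it = 2.20 mm. The point is not inside any of the regions above, so it lies outside the cross-section (2.20 mm from the nearest boundary).

outside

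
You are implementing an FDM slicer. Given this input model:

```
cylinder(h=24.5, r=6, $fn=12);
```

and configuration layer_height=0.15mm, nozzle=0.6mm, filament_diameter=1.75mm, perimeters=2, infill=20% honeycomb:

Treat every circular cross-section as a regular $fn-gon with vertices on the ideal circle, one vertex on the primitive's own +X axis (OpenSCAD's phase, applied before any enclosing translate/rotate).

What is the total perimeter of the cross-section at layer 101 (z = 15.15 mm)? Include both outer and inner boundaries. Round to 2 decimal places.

37.27 mm

At z = 15.15 mm: the r=6 cylinder gives a regular 12-gon of circumradius 6 (constant along its height) (perimeter = 2·12·6.000·sin(180°/12) = 37.27 mm). Overall, the cross-section is a single solid region. Total boundary length (outer) = 37.27 mm.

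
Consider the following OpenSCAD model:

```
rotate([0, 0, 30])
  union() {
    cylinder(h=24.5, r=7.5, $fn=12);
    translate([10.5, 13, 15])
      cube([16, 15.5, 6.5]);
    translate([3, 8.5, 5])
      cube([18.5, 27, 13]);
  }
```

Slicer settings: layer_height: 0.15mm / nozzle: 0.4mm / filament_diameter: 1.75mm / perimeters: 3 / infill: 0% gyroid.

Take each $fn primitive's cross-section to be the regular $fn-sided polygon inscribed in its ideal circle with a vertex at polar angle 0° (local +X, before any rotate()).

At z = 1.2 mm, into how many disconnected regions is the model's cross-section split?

At z = 1.2 mm: the r=7.5 cylinder contributes a regular 12-gon of circumradius 7.5; the cube at (10.5, 13) is absent (z outside [15, 21.5]); the cube at (3, 8.5) is absent (z outside [5, 18]); Merging all regions: only the r=7.5 cylinder is present, so the union is just that shape — 1 connected region; (whole slice rotated 30° about Z — lengths, areas and connectivity unchanged). The result has 1 disconnected region.

1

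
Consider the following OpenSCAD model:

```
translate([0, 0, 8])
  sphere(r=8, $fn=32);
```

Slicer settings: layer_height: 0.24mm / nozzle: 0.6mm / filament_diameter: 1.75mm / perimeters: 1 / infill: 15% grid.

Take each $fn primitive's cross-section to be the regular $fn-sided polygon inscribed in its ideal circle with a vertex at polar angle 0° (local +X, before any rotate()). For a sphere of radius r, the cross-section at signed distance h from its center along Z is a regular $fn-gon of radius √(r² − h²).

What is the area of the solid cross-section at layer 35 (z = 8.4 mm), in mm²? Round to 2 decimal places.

At z = 8.4 mm: the sphere: section is a regular 32-gon, circumradius = √(r²−h²) = √(8²−0.4²) = 7.990 (area = (32/2)·7.990²·sin(360°/32) = 199.27 mm²). Overall, the cross-section is a single solid region. Net area = 199.27 mm².

199.27 mm²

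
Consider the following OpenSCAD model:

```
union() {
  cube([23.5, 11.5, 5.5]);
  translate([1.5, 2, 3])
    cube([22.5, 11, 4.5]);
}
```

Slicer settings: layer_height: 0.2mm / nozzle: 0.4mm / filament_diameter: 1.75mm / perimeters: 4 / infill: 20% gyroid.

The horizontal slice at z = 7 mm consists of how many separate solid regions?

1

At z = 7 mm: the cube is not intersected at this z (z outside [0, 5.5]); the cube at (1.5, 2) (footprint 22.5×11) is included at this height; Taking the union: only the 22.5×11 cube at (1.5, 2) is present, so the union is just that shape — 1 connected region. The result has 1 disconnected region.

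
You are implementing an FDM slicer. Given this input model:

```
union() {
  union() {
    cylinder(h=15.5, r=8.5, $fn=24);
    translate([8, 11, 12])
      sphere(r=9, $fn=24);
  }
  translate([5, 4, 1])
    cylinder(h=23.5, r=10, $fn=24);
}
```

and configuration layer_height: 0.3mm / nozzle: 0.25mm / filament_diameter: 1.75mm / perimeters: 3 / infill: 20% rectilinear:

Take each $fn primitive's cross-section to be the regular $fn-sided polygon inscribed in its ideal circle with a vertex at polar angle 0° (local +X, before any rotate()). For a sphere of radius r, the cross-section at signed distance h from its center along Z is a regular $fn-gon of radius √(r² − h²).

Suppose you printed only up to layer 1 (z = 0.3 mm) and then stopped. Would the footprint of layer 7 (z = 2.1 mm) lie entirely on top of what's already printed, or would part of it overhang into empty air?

Compare the two slices. At z = 0.3: the r=8.5 cylinder contributes a regular 24-gon of circumradius 8.5 (area = (24/2)·8.500²·sin(360°/24) = 224.40 mm²); the sphere at (8, 11) is not intersected at this z (|z−center|=11.700 > r=9); Taking the union: only the r=8.5 cylinder is present, so the union is just that shape — area = 224.40 mm²; the cylinder at (5, 4) is not intersected at this z (z outside [1, 24.5]); Merging all regions: only the result so far is present, so the union is just that shape — area = 224.40 mm². At z = 2.1: the cylinder: section is a regular 24-gon, circumradius r=8.5 (area = (24/2)·8.500²·sin(360°/24) = 224.40 mm²); the sphere at (8, 11) does not reach this height (|z−center|=9.900 > r=9); Merging all regions: only the r=8.5 cylinder is present, so the union is just that shape — area = 224.40 mm²; the r=10 cylinder at (5, 4) contributes a regular 24-gon of circumradius 10 (area = (24/2)·10.000²·sin(360°/24) = 310.58 mm²); Merging all regions: the regions partially overlap — summed areas 534.98 mm² minus the doubly-counted overlap 148.75 mm² gives 386.23 mm² — area = 386.23 mm². Checking containment: at z = 2.1 the cross-section extends beyond the z = 0.3 cross-section by about 161.83 mm².

part overhangs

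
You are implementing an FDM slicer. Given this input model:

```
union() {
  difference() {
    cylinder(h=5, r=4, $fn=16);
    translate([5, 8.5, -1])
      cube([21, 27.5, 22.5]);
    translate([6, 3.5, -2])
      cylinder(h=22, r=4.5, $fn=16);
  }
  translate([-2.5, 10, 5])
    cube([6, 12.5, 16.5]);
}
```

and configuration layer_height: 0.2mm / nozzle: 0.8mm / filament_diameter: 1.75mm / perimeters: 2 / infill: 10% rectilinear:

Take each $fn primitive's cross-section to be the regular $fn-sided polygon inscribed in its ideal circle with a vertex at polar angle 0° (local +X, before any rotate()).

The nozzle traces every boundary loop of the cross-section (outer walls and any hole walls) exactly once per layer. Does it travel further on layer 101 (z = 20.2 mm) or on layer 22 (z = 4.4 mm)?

Layer 101 (z = 20.2): the cylinder is absent (z outside [0, 5]); the cube at (5, 8.5) (footprint 21×27.5) is included at this height (perimeter 97.00 mm); the cylinder at (6, 3.5) does not reach this height (z outside [-2, 20]); Subtracting the remaining from the first: the first operand is absent here, so nothing remains; the cube at (-2.5, 10) is present — its section is the full 6×12.5 rectangle (perimeter 37.00 mm); Merging all regions: only the 6×12.5 cube at (-2.5, 10) is present, so the union is just that shape — boundary = 37.00 mm. So its perimeter = 37.00 mm. Layer 22 (z = 4.4): the cylinder: section is a regular 16-gon, circumradius r=4 (perimeter = 2·16·4.000·sin(180°/16) = 24.97 mm); the cube at (5, 8.5) is present — its section is the full 21×27.5 rectangle (perimeter 97.00 mm); the r=4.5 cylinder at (6, 3.5) contributes a regular 16-gon of circumradius 4.5 (perimeter = 2·16·4.500·sin(180°/16) = 28.09 mm); After the difference (first − rest): starting from the r=4 cylinder, the 21×27.5 cube at (5, 8.5) misses the remaining region (no effect); the r=4.5 cylinder at (6, 3.5) partially overlaps it — only the 4.61 mm² overlap (of its 61.99 mm²) is removed, clipping the outline — boundary = 24.90 mm; the cube at (-2.5, 10) is absent (z outside [5, 21.5]); Taking the union: only that combined region is present, so the union is just that shape — boundary = 24.90 mm. So its perimeter = 24.90 mm. Layer 101 is larger (37.00 vs 24.90 mm).

layer 101 (z = 20.2 mm)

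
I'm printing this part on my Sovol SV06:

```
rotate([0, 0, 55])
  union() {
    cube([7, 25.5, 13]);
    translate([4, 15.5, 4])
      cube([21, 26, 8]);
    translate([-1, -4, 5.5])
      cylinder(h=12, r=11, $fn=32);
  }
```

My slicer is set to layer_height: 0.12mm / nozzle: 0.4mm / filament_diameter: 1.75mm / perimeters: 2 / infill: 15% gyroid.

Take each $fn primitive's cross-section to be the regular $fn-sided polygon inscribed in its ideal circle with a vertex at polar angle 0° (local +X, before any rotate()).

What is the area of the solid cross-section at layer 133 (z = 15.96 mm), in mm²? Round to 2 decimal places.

At z = 15.96 mm: the cube does not reach this height (z outside [0, 13]); the cube at (4, 15.5) is not intersected at this z (z outside [4, 12]); the cylinder at (-1, -4): section is a regular 32-gon, circumradius r=11 (area = (32/2)·11.000²·sin(360°/32) = 377.69 mm²); Merging all regions: only the r=11 cylinder at (-1, -4) is present, so the union is just that shape — area = 377.69 mm²; (whole slice rotated 55° about Z — lengths, areas and connectivity unchanged). Overall, the cross-section is a single solid region. Net area = 377.69 mm².

377.69 mm²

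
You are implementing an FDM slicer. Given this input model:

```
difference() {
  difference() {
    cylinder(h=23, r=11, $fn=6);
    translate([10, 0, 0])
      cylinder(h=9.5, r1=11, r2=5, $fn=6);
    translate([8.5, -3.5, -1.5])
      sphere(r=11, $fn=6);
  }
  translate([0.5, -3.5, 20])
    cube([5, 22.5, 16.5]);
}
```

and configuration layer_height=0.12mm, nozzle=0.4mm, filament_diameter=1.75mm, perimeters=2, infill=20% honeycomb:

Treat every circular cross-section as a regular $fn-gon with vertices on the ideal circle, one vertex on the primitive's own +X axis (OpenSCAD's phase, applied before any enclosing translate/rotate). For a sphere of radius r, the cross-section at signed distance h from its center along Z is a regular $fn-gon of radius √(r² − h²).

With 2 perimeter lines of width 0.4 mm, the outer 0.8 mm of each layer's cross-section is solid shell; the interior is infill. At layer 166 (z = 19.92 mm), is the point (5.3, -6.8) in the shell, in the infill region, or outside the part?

infill

At z = 19.92 mm: the cylinder: section is a regular 6-gon, circumradius r=11; the cone at (10, 0) is not intersected at this z (z outside [0, 9.5]); the sphere at (8.5, -3.5) is absent (|z−center|=21.420 > r=11); After the difference (first − rest): none of the subtracted shapes is present at this height, so the r=11 cylinder is unchanged — 1 connected region; the cube at (0.5, -3.5) is absent (z outside [20, 36.5]); Taking the first minus the rest: none of the subtracted shapes is present at this height, so that combined region is unchanged — 1 connected region. Overall, the cross-section is a single solid region. The nearest boundary edge runs (5.50, -9.53)→(11.00, 0.00); distance from the point to it = 1.54 mm. The point is inside the cross-section and 1.54 mm from the nearest boundary — more than the 0.8 mm shell width (2 × 0.4), so it's in the infill interior.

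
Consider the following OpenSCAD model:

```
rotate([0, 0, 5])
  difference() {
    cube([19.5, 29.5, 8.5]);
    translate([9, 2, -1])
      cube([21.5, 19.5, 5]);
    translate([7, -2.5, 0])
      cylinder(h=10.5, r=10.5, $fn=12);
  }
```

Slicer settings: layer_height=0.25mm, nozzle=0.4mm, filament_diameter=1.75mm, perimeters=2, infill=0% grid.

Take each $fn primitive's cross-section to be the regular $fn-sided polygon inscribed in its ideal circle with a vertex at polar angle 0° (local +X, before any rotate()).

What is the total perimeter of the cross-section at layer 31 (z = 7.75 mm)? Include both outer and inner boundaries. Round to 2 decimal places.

At z = 7.75 mm: the 19.5×29.5 cube contributes its full rectangle (perimeter 98.00 mm); the cube at (9, 2) is absent (z outside [-1, 4]); the cylinder at (7, -2.5): section is a regular 12-gon, circumradius r=10.5 (perimeter = 2·12·10.500·sin(180°/12) = 65.22 mm); Taking the first minus the rest: starting from the 19.5×29.5 cube, the r=10.5 cylinder at (7, -2.5) partially overlaps it — only the 105.59 mm² overlap (of its 330.75 mm²) is removed, clipping the outline — boundary = 97.95 mm; (whole slice rotated 5° about Z — lengths, areas and connectivity unchanged). Overall, the cross-section is a single solid region. Total boundary length (outer) = 97.95 mm.

97.95 mm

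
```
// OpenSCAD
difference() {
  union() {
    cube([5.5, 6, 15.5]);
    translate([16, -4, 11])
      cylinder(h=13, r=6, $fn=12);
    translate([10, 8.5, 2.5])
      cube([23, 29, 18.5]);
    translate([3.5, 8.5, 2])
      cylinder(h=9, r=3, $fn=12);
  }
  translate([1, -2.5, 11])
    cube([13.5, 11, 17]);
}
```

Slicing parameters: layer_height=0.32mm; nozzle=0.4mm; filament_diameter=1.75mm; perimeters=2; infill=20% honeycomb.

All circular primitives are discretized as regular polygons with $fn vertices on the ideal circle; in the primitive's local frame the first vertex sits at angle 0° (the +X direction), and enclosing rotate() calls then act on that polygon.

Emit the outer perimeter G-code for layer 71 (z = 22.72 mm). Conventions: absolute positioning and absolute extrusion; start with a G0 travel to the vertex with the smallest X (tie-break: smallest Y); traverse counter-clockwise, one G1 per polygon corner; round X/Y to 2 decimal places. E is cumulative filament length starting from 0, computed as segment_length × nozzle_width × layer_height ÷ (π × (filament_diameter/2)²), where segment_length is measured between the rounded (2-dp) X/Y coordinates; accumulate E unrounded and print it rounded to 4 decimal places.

G0 X10.00 Y-4.00 Z22.72
G1 X10.80 Y-7.00 E0.1652
G1 X13.00 Y-9.20 E0.3308
G1 X16.00 Y-10.00 E0.4960
G1 X19.00 Y-9.20 E0.6613
G1 X21.20 Y-7.00 E0.8268
G1 X22.00 Y-4.00 E0.9921
G1 X21.20 Y-1.00 E1.1573
G1 X19.00 Y1.20 E1.3228
G1 X16.00 Y2.00 E1.4881
G1 X14.50 Y1.60 E1.5707
G1 X14.50 Y-2.50 E1.7889
G1 X10.40 Y-2.50 E2.0071
G1 X10.00 Y-4.00 E2.0897

At z = 22.72 mm: the cube does not reach this height (z outside [0, 15.5]); the r=6 cylinder at (16, -4) gives a regular 12-gon of circumradius 6 (constant along its height); the cube at (10, 8.5) is absent (z outside [2.5, 21]); the cylinder at (3.5, 8.5) is not intersected at this z (z outside [2, 11]); Combining (union): only the r=6 cylinder at (16, -4) is present, so the union is just that shape — 1 connected region; the 13.5×11 cube at (1, -2.5) contributes its full rectangle; Subtracting the remaining from the first: starting from that combined region, the 13.5×11 cube at (1, -2.5) partially overlaps it — only the 11.85 mm² overlap (of its 148.50 mm²) is removed, clipping the outline — 1 connected region. The outline is a single polygon with 13 vertices. Extrusion per mm of travel: 0.4 × 0.32 / (π × 0.875²) = 0.053216. Accumulating E over each segment gives final E = 2.0897.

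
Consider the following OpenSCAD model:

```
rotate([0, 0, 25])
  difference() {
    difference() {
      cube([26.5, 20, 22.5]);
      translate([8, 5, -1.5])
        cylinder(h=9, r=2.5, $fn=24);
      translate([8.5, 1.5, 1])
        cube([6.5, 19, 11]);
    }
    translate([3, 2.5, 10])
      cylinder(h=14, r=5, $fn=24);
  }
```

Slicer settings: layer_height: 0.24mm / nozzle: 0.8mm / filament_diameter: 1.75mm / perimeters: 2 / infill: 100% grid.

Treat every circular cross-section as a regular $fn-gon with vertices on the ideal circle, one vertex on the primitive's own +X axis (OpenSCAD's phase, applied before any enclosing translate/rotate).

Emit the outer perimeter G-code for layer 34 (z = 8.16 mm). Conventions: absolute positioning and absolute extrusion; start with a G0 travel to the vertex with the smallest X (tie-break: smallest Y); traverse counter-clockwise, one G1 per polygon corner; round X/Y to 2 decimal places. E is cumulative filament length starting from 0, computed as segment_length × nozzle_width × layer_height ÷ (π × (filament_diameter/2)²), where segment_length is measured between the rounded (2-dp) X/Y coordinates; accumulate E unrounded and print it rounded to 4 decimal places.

G0 X-8.45 Y18.13 Z8.16
G1 X0.00 Y0.00 E1.5967
G1 X24.02 Y11.20 E3.7123
G1 X15.56 Y29.33 E5.3093
G1 X5.14 Y24.47 E6.2271
G1 X12.96 Y7.70 E7.7041
G1 X7.07 Y4.95 E8.2230
G1 X-0.75 Y21.72 E9.7000
G1 X-8.45 Y18.13 E10.3782

At z = 8.16 mm: the 26.5×20 cube contributes its full rectangle; the cylinder at (8, 5) is not intersected at this z (z outside [-1.5, 7.5]); the cube at (8.5, 1.5) (footprint 6.5×19) is included at this height; Taking the first minus the rest: starting from the 26.5×20 cube, the 6.5×19 cube at (8.5, 1.5) partially overlaps it — only the 120.25 mm² overlap (of its 123.50 mm²) is removed, clipping the outline — 1 connected region; the cylinder at (3, 2.5) is not intersected at this z (z outside [10, 24]); Taking the first minus the rest: none of the subtracted shapes is present at this height, so the result so far is unchanged — 1 connected region; (whole slice rotated 25° about Z — lengths, areas and connectivity unchanged). The outline is a single polygon with 8 vertices. Extrusion per mm of travel: 0.8 × 0.24 / (π × 0.875²) = 0.079824. Accumulating E over each segment gives final E = 10.3782.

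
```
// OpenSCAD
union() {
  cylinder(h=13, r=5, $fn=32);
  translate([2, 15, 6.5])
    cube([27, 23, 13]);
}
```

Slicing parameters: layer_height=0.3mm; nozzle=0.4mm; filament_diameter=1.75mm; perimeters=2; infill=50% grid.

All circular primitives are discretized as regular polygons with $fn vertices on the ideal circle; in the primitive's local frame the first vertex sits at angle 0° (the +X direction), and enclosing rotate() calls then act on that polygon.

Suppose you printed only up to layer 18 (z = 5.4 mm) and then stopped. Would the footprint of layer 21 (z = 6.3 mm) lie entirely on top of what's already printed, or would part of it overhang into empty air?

entirely on top

Compare the two slices. At z = 5.4: the r=5 cylinder contributes a regular 32-gon of circumradius 5 (area = (32/2)·5.000²·sin(360°/32) = 78.04 mm²); the cube at (2, 15) does not reach this height (z outside [6.5, 19.5]); Merging all regions: only the r=5 cylinder is present, so the union is just that shape — area = 78.04 mm². At z = 6.3: the r=5 cylinder gives a regular 32-gon of circumradius 5 (constant along its height) (area = (32/2)·5.000²·sin(360°/32) = 78.04 mm²); the cube at (2, 15) is not intersected at this z (z outside [6.5, 19.5]); Merging all regions: only the r=5 cylinder is present, so the union is just that shape — area = 78.04 mm². Checking containment: the cross-section at z = 6.3 is a subset of the cross-section at z = 5.4.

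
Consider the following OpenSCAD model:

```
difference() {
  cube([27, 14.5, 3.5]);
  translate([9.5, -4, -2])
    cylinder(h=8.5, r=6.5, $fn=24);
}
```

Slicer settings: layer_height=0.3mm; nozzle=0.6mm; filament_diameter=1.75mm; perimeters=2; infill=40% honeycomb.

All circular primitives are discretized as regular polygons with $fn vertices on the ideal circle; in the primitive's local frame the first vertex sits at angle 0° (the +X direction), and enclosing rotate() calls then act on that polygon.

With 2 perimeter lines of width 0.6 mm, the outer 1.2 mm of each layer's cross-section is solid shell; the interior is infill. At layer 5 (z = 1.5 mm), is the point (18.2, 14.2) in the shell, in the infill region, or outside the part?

shell

At z = 1.5 mm: the 27×14.5 cube contributes its full rectangle; the r=6.5 cylinder at (9.5, -4) gives a regular 24-gon of circumradius 6.5 (constant along its height); Subtracting the remaining from the first: starting from the 27×14.5 cube, the r=6.5 cylinder at (9.5, -4) partially overlaps it — only the 17.43 mm² overlap (of its 131.22 mm²) is removed, clipping the outline — 1 connected region. Overall, the cross-section is a single solid region. The nearest boundary edge runs (0.00, 14.50)→(27.00, 14.50); distance from the point to it = 0.30 mm. The point is inside the cross-section, 0.30 mm from the nearest boundary — within the 1.2 mm shell band (2 × 0.6).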